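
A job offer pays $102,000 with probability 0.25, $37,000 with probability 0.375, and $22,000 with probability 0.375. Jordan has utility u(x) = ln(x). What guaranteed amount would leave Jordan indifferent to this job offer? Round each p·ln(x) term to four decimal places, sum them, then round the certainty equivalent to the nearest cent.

$39,230.12

E[u] = 0.25·ln(102000) + 0.375·ln(37000) + 0.375·ln(22000) = 2.8832 + 3.9445 + 3.7495 = 10.5772
CE = e^10.5772 ≈ 39230.12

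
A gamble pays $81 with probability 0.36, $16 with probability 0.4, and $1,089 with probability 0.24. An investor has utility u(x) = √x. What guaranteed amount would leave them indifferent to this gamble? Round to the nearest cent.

$162.82

E[u] = 0.36·√81 + 0.4·√16 + 0.24·√1089 = 0.36·9 + 0.4·4 + 0.24·33 = 12.76
CE = (12.76)² = 162.8176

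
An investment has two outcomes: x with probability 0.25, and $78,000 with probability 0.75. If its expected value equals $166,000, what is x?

0.25·x + 0.75·78000 = 166000
0.25·x = 166000 − 58500 = 107500
x = 107500 / 0.25 = 430000

x = $430,000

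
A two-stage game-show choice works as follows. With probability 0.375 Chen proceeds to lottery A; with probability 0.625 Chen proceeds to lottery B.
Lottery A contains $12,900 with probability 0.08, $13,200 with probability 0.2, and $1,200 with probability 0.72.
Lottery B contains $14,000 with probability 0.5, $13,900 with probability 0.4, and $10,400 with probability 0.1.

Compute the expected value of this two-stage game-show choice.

EV(A) = 0.08 × 12900 + 0.2 × 13200 + 0.72 × 1200 = 1032 + 2640 + 864 = 4536
EV(B) = 0.5 × 14000 + 0.4 × 13900 + 0.1 × 10400 = 7000 + 5560 + 1040 = 13600
Overall = 0.375 × 4536 + 0.625 × 13600 = 1701 + 8500 = 10201

$10,201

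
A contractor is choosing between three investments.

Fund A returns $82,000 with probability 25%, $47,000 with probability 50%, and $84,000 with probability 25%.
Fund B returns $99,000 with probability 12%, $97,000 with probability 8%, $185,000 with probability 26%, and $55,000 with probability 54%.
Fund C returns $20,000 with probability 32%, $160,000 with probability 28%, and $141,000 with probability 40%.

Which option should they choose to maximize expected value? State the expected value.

Fund A = 0.25 × 82000 + 0.5 × 47000 + 0.25 × 84000 = 20500 + 23500 + 21000 = 65000
Fund B = 0.12 × 99000 + 0.08 × 97000 + 0.26 × 185000 + 0.54 × 55000 = 11880 + 7760 + 48100 + 29700 = 97440
Fund C = 0.32 × 20000 + 0.28 × 160000 + 0.4 × 141000 = 6400 + 44800 + 56400 = 107600

Fund C ($107,600)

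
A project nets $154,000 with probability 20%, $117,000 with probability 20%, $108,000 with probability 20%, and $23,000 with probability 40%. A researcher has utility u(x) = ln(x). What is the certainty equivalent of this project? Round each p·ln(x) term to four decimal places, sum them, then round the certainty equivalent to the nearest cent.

E[u] = 0.2·ln(154000) + 0.2·ln(117000) + 0.2·ln(108000) + 0.4·ln(23000) = 2.3889 + 2.3340 + 2.3180 + 4.0173 = 11.0582
CE = e^11.0582 ≈ 63462.22

$63,462.22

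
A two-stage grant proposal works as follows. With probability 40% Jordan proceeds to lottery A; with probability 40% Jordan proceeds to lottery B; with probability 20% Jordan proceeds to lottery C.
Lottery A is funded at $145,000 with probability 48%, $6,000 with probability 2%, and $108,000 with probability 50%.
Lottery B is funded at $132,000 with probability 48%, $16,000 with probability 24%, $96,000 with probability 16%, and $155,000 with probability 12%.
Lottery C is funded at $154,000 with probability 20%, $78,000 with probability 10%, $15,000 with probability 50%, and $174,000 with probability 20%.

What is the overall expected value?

EV(A) = 0.48 × 145000 + 0.02 × 6000 + 0.5 × 108000 = 69600 + 120 + 54000 = 123720
EV(B) = 0.48 × 132000 + 0.24 × 16000 + 0.16 × 96000 + 0.12 × 155000 = 63360 + 3840 + 15360 + 18600 = 101160
EV(C) = 0.2 × 154000 + 0.1 × 78000 + 0.5 × 15000 + 0.2 × 174000 = 30800 + 7800 + 7500 + 34800 = 80900
Overall = 0.4 × 123720 + 0.4 × 101160 + 0.2 × 80900 = 49488 + 40464 + 16180 = 106132

$106,132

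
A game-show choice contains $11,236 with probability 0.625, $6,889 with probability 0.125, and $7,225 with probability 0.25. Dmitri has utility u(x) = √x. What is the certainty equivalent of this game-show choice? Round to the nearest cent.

$9,579.52

E[u] = 0.625·√11236 + 0.125·√6889 + 0.25·√7225 = 0.625·106 + 0.125·83 + 0.25·85 = 97.875
CE = (97.875)² = 9579.515625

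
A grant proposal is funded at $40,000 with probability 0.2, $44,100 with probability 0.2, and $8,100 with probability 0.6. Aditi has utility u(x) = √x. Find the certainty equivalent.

$18,496

E[u] = 0.2·√40000 + 0.2·√44100 + 0.6·√8100 = 0.2·200 + 0.2·210 + 0.6·90 = 136
CE = (136)² = 18496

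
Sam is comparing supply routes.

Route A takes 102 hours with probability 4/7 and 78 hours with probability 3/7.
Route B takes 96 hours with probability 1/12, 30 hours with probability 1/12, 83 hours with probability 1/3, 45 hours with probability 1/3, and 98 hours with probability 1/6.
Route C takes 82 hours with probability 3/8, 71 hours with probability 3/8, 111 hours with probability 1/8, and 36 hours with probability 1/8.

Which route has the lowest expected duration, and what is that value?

Route B (69.5 hours)

Route A = 4/7 × 102 + 3/7 × 78 = 58.2857 + 33.4286 = 91.7143
Route B = 1/12 × 96 + 1/12 × 30 + 1/3 × 83 + 1/3 × 45 + 1/6 × 98 = 8 + 2.5 + 27.6667 + 15 + 16.3333 = 69.5
Route C = 3/8 × 82 + 3/8 × 71 + 1/8 × 111 + 1/8 × 36 = 30.75 + 26.625 + 13.875 + 4.5 = 75.75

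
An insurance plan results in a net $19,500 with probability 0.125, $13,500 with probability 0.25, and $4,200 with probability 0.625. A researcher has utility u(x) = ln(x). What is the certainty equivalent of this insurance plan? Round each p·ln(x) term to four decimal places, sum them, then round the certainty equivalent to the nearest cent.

$6,813.76

E[u] = 0.125·ln(19500) + 0.25·ln(13500) + 0.625·ln(4200) = 1.2348 + 2.3776 + 5.2143 = 8.8267
CE = e^8.8267 ≈ 6813.76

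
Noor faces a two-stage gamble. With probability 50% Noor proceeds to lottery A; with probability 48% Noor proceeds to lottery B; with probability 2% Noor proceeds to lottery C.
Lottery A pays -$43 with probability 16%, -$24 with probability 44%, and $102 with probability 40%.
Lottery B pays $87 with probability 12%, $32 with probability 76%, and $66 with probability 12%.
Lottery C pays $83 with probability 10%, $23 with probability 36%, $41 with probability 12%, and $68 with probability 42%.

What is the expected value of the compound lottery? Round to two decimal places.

$33.17

EV(A) = 0.16 × (-43) + 0.44 × (-24) + 0.4 × 102 = -6.88 − 10.56 + 40.8 = 23.36
EV(B) = 0.12 × 87 + 0.76 × 32 + 0.12 × 66 = 10.44 + 24.32 + 7.92 = 42.68
EV(C) = 0.1 × 83 + 0.36 × 23 + 0.12 × 41 + 0.42 × 68 = 8.3 + 8.28 + 4.92 + 28.56 = 50.06
Overall = 0.5 × 23.36 + 0.48 × 42.68 + 0.02 × 50.06 = 11.68 + 20.4864 + 1.0012 = 33.1676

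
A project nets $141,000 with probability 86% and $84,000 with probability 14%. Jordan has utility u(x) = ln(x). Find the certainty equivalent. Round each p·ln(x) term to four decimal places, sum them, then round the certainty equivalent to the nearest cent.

$131,137.28

E[u] = 0.86·ln(141000) + 0.14·ln(84000) = 10.1966 + 1.5874 = 11.7840
CE = e^11.7840 ≈ 131137.28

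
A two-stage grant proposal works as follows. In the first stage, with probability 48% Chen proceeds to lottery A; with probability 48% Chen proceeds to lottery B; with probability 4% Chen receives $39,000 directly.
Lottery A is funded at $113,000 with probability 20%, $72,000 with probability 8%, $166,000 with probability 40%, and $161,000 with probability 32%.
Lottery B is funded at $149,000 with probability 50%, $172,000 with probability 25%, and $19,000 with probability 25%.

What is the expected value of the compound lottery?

$130,454.40

EV(A) = 0.2 × 113000 + 0.08 × 72000 + 0.4 × 166000 + 0.32 × 161000 = 22600 + 5760 + 66400 + 51520 = 146280
EV(B) = 0.5 × 149000 + 0.25 × 172000 + 0.25 × 19000 = 74500 + 43000 + 4750 = 122250
Branch C: 39000 (certain)
Overall = 0.48 × 146280 + 0.48 × 122250 + 0.04 × 39000 = 70214.4 + 58680 + 1560 = 130454.4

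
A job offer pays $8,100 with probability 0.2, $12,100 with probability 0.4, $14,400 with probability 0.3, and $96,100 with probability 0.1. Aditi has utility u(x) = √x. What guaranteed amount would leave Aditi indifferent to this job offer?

$16,641

E[u] = 0.2·√8100 + 0.4·√12100 + 0.3·√14400 + 0.1·√96100 = 0.2·90 + 0.4·110 + 0.3·120 + 0.1·310 = 129
CE = (129)² = 16641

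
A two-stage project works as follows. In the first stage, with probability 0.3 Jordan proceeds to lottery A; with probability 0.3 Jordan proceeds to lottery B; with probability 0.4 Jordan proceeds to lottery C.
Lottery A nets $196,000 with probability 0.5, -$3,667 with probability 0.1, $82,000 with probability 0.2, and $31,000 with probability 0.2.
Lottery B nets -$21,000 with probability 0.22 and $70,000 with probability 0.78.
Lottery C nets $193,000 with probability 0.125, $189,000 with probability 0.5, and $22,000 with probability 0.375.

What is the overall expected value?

$101,813.99

EV(A) = 0.5 × 196000 + 0.1 × (-3667) + 0.2 × 82000 + 0.2 × 31000 = 98000 − 366.7 + 16400 + 6200 = 120233.3
EV(B) = 0.22 × (-21000) + 0.78 × 70000 = -4620 + 54600 = 49980
EV(C) = 0.125 × 193000 + 0.5 × 189000 + 0.375 × 22000 = 24125 + 94500 + 8250 = 126875
Overall = 0.3 × 120233.3 + 0.3 × 49980 + 0.4 × 126875 = 36069.99 + 14994 + 50750 = 101813.99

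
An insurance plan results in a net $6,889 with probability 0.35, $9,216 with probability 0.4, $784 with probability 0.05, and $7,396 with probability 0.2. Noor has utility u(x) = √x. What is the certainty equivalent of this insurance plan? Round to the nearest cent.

E[u] = 0.35·√6889 + 0.4·√9216 + 0.05·√784 + 0.2·√7396 = 0.35·83 + 0.4·96 + 0.05·28 + 0.2·86 = 86.05
CE = (86.05)² = 7404.6025

$7,404.60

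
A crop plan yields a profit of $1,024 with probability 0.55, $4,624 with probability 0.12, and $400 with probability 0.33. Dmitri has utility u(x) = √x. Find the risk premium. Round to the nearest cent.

E[u] = 0.55·√1024 + 0.12·√4624 + 0.33·√400 = 0.55·32 + 0.12·68 + 0.33·20 = 32.36
CE = (32.36)² = 1047.1696
Risk premium = EV − CE = 1250.08 − 1047.1696 = 202.9104

$202.91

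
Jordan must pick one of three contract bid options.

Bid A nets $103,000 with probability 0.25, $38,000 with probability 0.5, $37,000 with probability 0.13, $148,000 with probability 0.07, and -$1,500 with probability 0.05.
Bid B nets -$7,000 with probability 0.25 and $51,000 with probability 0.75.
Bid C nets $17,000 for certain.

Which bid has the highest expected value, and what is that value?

Bid A ($59,845)

Bid A = 0.25 × 103000 + 0.5 × 38000 + 0.13 × 37000 + 0.07 × 148000 + 0.05 × (-1500) = 25750 + 19000 + 4810 + 10360 − 75 = 59845
Bid B = 0.25 × (-7000) + 0.75 × 51000 = -1750 + 38250 = 36500
Bid C: 17000 (certain)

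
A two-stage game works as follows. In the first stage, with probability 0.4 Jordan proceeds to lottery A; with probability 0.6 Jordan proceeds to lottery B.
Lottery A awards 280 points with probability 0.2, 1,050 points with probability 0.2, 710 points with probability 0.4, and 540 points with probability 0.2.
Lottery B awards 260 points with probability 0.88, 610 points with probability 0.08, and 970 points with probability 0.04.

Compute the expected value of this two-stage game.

EV(A) = 0.2 × 280 + 0.2 × 1050 + 0.4 × 710 + 0.2 × 540 = 56 + 210 + 284 + 108 = 658
EV(B) = 0.88 × 260 + 0.08 × 610 + 0.04 × 970 = 228.8 + 48.8 + 38.8 = 316.4
Overall = 0.4 × 658 + 0.6 × 316.4 = 263.2 + 189.84 = 453.04

453.04 points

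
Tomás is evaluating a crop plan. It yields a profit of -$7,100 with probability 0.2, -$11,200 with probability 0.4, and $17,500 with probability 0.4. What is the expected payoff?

EV = 0.2 × (-7100) + 0.4 × (-11200) + 0.4 × 17500 = -1420 − 4480 + 7000 = 1100

$1,100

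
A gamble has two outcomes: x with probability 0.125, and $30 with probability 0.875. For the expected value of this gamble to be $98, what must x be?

0.125·x + 0.875·30 = 98
0.125·x = 98 − 26.25 = 71.75
x = 71.75 / 0.125 = 574

x = $574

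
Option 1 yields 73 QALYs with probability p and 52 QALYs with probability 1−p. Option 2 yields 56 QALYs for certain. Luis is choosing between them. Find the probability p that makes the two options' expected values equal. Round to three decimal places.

p = 0.190

p·73 + (1−p)·52 = 56
21p + 52 = 56
p = (56 − 52) / 21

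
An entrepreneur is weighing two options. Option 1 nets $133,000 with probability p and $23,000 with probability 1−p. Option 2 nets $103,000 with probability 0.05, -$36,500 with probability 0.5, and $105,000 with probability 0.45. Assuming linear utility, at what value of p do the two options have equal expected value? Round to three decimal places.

p = 0.101

EV(Option 2) = 0.05 × 103000 + 0.5 × (-36500) + 0.45 × 105000 = 5150 − 18250 + 47250 = 34150
p·133000 + (1−p)·23000 = 34150
110000p + 23000 = 34150
p = (34150 − 23000) / 110000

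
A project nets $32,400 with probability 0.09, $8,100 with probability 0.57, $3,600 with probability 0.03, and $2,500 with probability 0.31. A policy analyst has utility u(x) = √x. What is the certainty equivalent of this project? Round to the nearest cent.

$7,191.04

E[u] = 0.09·√32400 + 0.57·√8100 + 0.03·√3600 + 0.31·√2500 = 0.09·180 + 0.57·90 + 0.03·60 + 0.31·50 = 84.8
CE = (84.8)² = 7191.04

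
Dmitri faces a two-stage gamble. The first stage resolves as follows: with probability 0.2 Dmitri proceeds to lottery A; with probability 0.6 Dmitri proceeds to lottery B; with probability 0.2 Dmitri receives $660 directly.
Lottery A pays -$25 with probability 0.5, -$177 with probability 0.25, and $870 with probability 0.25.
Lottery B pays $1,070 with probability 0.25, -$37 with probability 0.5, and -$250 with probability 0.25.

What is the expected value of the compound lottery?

$276.05

EV(A) = 0.5 × (-25) + 0.25 × (-177) + 0.25 × 870 = -12.5 − 44.25 + 217.5 = 160.75
EV(B) = 0.25 × 1070 + 0.5 × (-37) + 0.25 × (-250) = 267.5 − 18.5 − 62.5 = 186.5
Branch C: 660 (certain)
Overall = 0.2 × 160.75 + 0.6 × 186.5 + 0.2 × 660 = 32.15 + 111.9 + 132 = 276.05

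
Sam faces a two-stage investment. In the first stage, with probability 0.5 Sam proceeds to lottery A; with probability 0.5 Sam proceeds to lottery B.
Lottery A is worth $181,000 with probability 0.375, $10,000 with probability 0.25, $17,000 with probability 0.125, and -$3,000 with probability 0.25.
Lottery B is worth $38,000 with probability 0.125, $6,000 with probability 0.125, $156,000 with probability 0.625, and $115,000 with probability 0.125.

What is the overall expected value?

EV(A) = 0.375 × 181000 + 0.25 × 10000 + 0.125 × 17000 + 0.25 × (-3000) = 67875 + 2500 + 2125 − 750 = 71750
EV(B) = 0.125 × 38000 + 0.125 × 6000 + 0.625 × 156000 + 0.125 × 115000 = 4750 + 750 + 97500 + 14375 = 117375
Overall = 0.5 × 71750 + 0.5 × 117375 = 35875 + 58687.5 = 94562.5

$94,562.50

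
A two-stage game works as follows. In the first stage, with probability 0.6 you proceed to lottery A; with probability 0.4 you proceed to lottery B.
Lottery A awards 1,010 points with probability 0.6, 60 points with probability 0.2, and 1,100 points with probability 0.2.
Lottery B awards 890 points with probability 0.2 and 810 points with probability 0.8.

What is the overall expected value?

833.2 points

EV(A) = 0.6 × 1010 + 0.2 × 60 + 0.2 × 1100 = 606 + 12 + 220 = 838
EV(B) = 0.2 × 890 + 0.8 × 810 = 178 + 648 = 826
Overall = 0.6 × 838 + 0.4 × 826 = 502.8 + 330.4 = 833.2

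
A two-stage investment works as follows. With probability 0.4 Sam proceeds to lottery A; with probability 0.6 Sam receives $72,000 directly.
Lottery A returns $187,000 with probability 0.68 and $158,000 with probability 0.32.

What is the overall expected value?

$114,288

EV(A) = 0.68 × 187000 + 0.32 × 158000 = 127160 + 50560 = 177720
Branch B: 72000 (certain)
Overall = 0.4 × 177720 + 0.6 × 72000 = 71088 + 43200 = 114288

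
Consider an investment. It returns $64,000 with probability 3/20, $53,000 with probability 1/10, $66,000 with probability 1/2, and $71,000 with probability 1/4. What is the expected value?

EV = 3/20 × 64000 + 1/10 × 53000 + 1/2 × 66000 + 1/4 × 71000 = 9600 + 5300 + 33000 + 17750 = 65650

$65,650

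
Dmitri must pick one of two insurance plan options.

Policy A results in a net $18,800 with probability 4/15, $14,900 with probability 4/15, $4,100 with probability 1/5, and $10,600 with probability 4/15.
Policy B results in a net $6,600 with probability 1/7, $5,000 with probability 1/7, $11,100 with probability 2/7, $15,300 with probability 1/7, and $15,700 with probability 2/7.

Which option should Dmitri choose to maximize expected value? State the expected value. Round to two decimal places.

Policy A ($12,633.33)

Policy A = 4/15 × 18800 + 4/15 × 14900 + 1/5 × 4100 + 4/15 × 10600 = 5013.3333 + 3973.3333 + 820 + 2826.6667 = 12633.3333
Policy B = 1/7 × 6600 + 1/7 × 5000 + 2/7 × 11100 + 1/7 × 15300 + 2/7 × 15700 = 942.8571 + 714.2857 + 3171.4286 + 2185.7143 + 4485.7143 = 11500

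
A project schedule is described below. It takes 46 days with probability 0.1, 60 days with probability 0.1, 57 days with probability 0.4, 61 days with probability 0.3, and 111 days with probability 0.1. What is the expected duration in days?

EV = 0.1 × 46 + 0.1 × 60 + 0.4 × 57 + 0.3 × 61 + 0.1 × 111 = 4.6 + 6 + 22.8 + 18.3 + 11.1 = 62.8

62.8 days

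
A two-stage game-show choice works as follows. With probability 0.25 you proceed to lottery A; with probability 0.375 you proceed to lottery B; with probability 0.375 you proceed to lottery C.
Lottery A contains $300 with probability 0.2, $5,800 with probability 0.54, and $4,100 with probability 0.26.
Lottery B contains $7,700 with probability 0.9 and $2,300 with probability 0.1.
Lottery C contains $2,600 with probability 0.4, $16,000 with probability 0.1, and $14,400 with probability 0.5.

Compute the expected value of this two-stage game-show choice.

$7,439.50

EV(A) = 0.2 × 300 + 0.54 × 5800 + 0.26 × 4100 = 60 + 3132 + 1066 = 4258
EV(B) = 0.9 × 7700 + 0.1 × 2300 = 6930 + 230 = 7160
EV(C) = 0.4 × 2600 + 0.1 × 16000 + 0.5 × 14400 = 1040 + 1600 + 7200 = 9840
Overall = 0.25 × 4258 + 0.375 × 7160 + 0.375 × 9840 = 1064.5 + 2685 + 3690 = 7439.5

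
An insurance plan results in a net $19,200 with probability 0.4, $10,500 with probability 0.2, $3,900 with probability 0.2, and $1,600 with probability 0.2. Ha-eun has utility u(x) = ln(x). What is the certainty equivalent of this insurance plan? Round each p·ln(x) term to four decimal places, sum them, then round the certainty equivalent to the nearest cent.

E[u] = 0.4·ln(19200) + 0.2·ln(10500) + 0.2·ln(3900) + 0.2·ln(1600) = 3.9451 + 1.8518 + 1.6537 + 1.4756 = 8.9262
CE = e^8.9262 ≈ 7526.61

$7,526.61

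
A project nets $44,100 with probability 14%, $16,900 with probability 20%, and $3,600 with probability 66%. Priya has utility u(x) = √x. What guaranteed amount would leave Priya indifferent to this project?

E[u] = 0.14·√44100 + 0.2·√16900 + 0.66·√3600 = 0.14·210 + 0.2·130 + 0.66·60 = 95
CE = (95)² = 9025

$9,025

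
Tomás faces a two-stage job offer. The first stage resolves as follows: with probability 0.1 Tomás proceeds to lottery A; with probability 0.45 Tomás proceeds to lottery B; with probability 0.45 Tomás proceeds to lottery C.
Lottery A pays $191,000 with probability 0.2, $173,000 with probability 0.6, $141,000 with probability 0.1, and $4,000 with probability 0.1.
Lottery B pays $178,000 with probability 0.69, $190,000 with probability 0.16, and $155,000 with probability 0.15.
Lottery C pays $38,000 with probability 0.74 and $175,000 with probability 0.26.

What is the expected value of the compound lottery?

EV(A) = 0.2 × 191000 + 0.6 × 173000 + 0.1 × 141000 + 0.1 × 4000 = 38200 + 103800 + 14100 + 400 = 156500
EV(B) = 0.69 × 178000 + 0.16 × 190000 + 0.15 × 155000 = 122820 + 30400 + 23250 = 176470
EV(C) = 0.74 × 38000 + 0.26 × 175000 = 28120 + 45500 = 73620
Overall = 0.1 × 156500 + 0.45 × 176470 + 0.45 × 73620 = 15650 + 79411.5 + 33129 = 128190.5

$128,190.50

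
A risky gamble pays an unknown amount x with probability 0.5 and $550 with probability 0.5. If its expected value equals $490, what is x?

x = $430

0.5·x + 0.5·550 = 490
0.5·x = 490 − 275 = 215
x = 215 / 0.5 = 430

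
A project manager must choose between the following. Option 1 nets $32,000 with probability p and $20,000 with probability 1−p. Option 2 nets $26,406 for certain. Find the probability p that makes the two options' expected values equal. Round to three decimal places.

p·32000 + (1−p)·20000 = 26406
12000p + 20000 = 26406
p = (26406 − 20000) / 12000

p = 0.534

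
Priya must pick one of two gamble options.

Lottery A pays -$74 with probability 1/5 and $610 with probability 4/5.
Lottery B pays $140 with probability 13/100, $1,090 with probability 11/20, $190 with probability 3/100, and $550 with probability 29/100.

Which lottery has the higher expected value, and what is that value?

Lottery B ($782.90)

Lottery A = 1/5 × (-74) + 4/5 × 610 = -14.8 + 488 = 473.2
Lottery B = 13/100 × 140 + 11/20 × 1090 + 3/100 × 190 + 29/100 × 550 = 18.2 + 599.5 + 5.7 + 159.5 = 782.9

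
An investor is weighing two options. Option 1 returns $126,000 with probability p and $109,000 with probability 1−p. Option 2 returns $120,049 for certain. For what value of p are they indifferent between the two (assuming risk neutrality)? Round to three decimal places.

p = 0.650

p·126000 + (1−p)·109000 = 120049
17000p + 109000 = 120049
p = (120049 − 109000) / 17000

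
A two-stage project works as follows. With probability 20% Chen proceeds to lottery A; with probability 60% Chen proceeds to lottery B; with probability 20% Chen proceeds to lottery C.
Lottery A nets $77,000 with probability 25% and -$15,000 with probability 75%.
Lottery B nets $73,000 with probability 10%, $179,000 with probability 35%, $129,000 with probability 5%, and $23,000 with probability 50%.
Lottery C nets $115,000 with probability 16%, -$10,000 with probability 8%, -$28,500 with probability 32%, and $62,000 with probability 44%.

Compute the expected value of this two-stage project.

EV(A) = 0.25 × 77000 + 0.75 × (-15000) = 19250 − 11250 = 8000
EV(B) = 0.1 × 73000 + 0.35 × 179000 + 0.05 × 129000 + 0.5 × 23000 = 7300 + 62650 + 6450 + 11500 = 87900
EV(C) = 0.16 × 115000 + 0.08 × (-10000) + 0.32 × (-28500) + 0.44 × 62000 = 18400 − 800 − 9120 + 27280 = 35760
Overall = 0.2 × 8000 + 0.6 × 87900 + 0.2 × 35760 = 1600 + 52740 + 7152 = 61492

$61,492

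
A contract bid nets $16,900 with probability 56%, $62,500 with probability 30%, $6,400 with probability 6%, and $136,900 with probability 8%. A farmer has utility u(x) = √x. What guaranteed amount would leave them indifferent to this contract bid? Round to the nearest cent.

$33,196.84

E[u] = 0.56·√16900 + 0.3·√62500 + 0.06·√6400 + 0.08·√136900 = 0.56·130 + 0.3·250 + 0.06·80 + 0.08·370 = 182.2
CE = (182.2)² = 33196.84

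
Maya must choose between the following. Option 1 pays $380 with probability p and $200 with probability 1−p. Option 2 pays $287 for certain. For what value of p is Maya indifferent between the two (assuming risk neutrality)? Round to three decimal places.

p·380 + (1−p)·200 = 287
180p + 200 = 287
p = (287 − 200) / 180

p = 0.483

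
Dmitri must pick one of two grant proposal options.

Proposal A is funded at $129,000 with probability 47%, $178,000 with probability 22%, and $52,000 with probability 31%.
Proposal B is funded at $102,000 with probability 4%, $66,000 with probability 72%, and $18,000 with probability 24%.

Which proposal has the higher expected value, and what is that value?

Proposal A = 0.47 × 129000 + 0.22 × 178000 + 0.31 × 52000 = 60630 + 39160 + 16120 = 115910
Proposal B = 0.04 × 102000 + 0.72 × 66000 + 0.24 × 18000 = 4080 + 47520 + 4320 = 55920

Proposal A ($115,910)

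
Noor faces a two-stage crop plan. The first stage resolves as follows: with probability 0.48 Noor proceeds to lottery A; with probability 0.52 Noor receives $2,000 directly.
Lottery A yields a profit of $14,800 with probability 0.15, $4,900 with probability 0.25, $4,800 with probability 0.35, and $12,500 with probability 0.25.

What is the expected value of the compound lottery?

EV(A) = 0.15 × 14800 + 0.25 × 4900 + 0.35 × 4800 + 0.25 × 12500 = 2220 + 1225 + 1680 + 3125 = 8250
Branch B: 2000 (certain)
Overall = 0.48 × 8250 + 0.52 × 2000 = 3960 + 1040 = 5000

$5,000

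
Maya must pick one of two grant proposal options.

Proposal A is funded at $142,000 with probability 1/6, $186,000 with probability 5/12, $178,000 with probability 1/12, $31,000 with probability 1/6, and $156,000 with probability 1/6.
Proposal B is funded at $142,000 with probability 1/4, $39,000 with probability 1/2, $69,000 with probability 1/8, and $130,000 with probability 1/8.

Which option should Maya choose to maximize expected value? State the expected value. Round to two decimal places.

Proposal A = 1/6 × 142000 + 5/12 × 186000 + 1/12 × 178000 + 1/6 × 31000 + 1/6 × 156000 = 23666.6667 + 77500 + 14833.3333 + 5166.6667 + 26000 = 147166.6667
Proposal B = 1/4 × 142000 + 1/2 × 39000 + 1/8 × 69000 + 1/8 × 130000 = 35500 + 19500 + 8625 + 16250 = 79875

Proposal A ($147,166.67)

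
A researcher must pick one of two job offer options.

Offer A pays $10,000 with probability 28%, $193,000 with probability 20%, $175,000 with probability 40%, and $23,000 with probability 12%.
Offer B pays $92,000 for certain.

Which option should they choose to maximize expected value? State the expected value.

Offer A = 0.28 × 10000 + 0.2 × 193000 + 0.4 × 175000 + 0.12 × 23000 = 2800 + 38600 + 70000 + 2760 = 114160
Offer B: 92000 (certain)

Offer A ($114,160)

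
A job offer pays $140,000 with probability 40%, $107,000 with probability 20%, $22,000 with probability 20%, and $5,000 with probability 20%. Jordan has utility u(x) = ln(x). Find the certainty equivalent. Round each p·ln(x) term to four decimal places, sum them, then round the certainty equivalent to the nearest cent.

E[u] = 0.4·ln(140000) + 0.2·ln(107000) + 0.2·ln(22000) + 0.2·ln(5000) = 4.7398 + 2.3161 + 1.9998 + 1.7034 = 10.7591
CE = e^10.7591 ≈ 47056.30

$47,056.30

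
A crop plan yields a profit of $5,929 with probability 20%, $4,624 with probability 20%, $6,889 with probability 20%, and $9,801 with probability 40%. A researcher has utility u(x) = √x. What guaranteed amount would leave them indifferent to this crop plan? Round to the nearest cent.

$7,259.04

E[u] = 0.2·√5929 + 0.2·√4624 + 0.2·√6889 + 0.4·√9801 = 0.2·77 + 0.2·68 + 0.2·83 + 0.4·99 = 85.2
CE = (85.2)² = 7259.04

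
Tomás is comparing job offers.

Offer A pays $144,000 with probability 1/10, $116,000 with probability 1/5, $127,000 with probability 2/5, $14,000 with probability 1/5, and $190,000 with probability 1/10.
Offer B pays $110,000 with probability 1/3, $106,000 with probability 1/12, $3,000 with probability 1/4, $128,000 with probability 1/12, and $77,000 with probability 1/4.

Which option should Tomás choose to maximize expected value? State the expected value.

Offer A = 1/10 × 144000 + 1/5 × 116000 + 2/5 × 127000 + 1/5 × 14000 + 1/10 × 190000 = 14400 + 23200 + 50800 + 2800 + 19000 = 110200
Offer B = 1/3 × 110000 + 1/12 × 106000 + 1/4 × 3000 + 1/12 × 128000 + 1/4 × 77000 = 36666.6667 + 8833.3333 + 750 + 10666.6667 + 19250 = 76166.6667

Offer A ($110,200)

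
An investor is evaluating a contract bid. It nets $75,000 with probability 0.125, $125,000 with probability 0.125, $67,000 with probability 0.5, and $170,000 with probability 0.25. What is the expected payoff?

$101,000

EV = 0.125 × 75000 + 0.125 × 125000 + 0.5 × 67000 + 0.25 × 170000 = 9375 + 15625 + 33500 + 42500 = 101000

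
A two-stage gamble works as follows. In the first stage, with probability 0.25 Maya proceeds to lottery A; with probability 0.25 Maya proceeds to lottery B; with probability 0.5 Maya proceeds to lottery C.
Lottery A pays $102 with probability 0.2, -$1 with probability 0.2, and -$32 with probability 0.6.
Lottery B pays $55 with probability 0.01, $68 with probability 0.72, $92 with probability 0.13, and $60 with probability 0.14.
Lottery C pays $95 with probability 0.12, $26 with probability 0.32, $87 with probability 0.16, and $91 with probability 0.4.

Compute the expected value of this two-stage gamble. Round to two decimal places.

$52.74

EV(A) = 0.2 × 102 + 0.2 × (-1) + 0.6 × (-32) = 20.4 − 0.2 − 19.2 = 1
EV(B) = 0.01 × 55 + 0.72 × 68 + 0.13 × 92 + 0.14 × 60 = 0.55 + 48.96 + 11.96 + 8.4 = 69.87
EV(C) = 0.12 × 95 + 0.32 × 26 + 0.16 × 87 + 0.4 × 91 = 11.4 + 8.32 + 13.92 + 36.4 = 70.04
Overall = 0.25 × 1 + 0.25 × 69.87 + 0.5 × 70.04 = 0.25 + 17.4675 + 35.02 = 52.7375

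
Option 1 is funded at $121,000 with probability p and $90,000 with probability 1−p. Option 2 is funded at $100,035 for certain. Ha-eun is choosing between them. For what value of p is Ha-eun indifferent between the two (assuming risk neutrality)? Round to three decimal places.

p·121000 + (1−p)·90000 = 100035
31000p + 90000 = 100035
p = (100035 − 90000) / 31000

p = 0.324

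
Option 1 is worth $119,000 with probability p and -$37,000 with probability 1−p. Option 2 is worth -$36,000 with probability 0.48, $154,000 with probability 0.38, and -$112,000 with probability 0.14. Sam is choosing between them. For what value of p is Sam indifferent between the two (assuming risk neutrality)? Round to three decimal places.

p = 0.401

EV(Option 2) = 0.48 × (-36000) + 0.38 × 154000 + 0.14 × (-112000) = -17280 + 58520 − 15680 = 25560
p·119000 + (1−p)·(-37000) = 25560
156000p − 37000 = 25560
p = (25560 + 37000) / 156000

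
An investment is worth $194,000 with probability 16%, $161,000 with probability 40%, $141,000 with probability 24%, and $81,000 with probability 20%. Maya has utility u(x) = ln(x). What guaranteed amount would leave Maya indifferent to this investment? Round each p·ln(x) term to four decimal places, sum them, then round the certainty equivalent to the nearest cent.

E[u] = 0.16·ln(194000) + 0.4·ln(161000) + 0.24·ln(141000) + 0.2·ln(81000) = 1.9481 + 4.7957 + 2.8456 + 2.2604 = 11.8498
CE = e^11.8498 ≈ 140056.33

$140,056.33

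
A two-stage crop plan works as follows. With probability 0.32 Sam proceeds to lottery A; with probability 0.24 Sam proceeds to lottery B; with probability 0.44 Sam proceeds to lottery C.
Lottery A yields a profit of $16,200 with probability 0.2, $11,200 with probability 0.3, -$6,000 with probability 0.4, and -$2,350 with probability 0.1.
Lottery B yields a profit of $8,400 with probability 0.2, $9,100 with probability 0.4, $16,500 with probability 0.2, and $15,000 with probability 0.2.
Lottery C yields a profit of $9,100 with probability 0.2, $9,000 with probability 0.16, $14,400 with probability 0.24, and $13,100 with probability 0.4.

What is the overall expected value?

$9,318.24

EV(A) = 0.2 × 16200 + 0.3 × 11200 + 0.4 × (-6000) + 0.1 × (-2350) = 3240 + 3360 − 2400 − 235 = 3965
EV(B) = 0.2 × 8400 + 0.4 × 9100 + 0.2 × 16500 + 0.2 × 15000 = 1680 + 3640 + 3300 + 3000 = 11620
EV(C) = 0.2 × 9100 + 0.16 × 9000 + 0.24 × 14400 + 0.4 × 13100 = 1820 + 1440 + 3456 + 5240 = 11956
Overall = 0.32 × 3965 + 0.24 × 11620 + 0.44 × 11956 = 1268.8 + 2788.8 + 5260.64 = 9318.24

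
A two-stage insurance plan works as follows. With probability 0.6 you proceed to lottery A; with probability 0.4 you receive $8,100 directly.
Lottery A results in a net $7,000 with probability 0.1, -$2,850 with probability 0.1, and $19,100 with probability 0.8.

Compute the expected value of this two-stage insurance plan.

EV(A) = 0.1 × 7000 + 0.1 × (-2850) + 0.8 × 19100 = 700 − 285 + 15280 = 15695
Branch B: 8100 (certain)
Overall = 0.6 × 15695 + 0.4 × 8100 = 9417 + 3240 = 12657

$12,657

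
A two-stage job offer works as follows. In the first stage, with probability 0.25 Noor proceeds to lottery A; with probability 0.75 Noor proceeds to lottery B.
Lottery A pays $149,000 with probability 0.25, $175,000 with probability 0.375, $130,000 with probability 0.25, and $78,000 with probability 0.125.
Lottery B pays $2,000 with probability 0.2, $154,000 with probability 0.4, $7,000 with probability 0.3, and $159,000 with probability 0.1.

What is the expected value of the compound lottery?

$96,281.25

EV(A) = 0.25 × 149000 + 0.375 × 175000 + 0.25 × 130000 + 0.125 × 78000 = 37250 + 65625 + 32500 + 9750 = 145125
EV(B) = 0.2 × 2000 + 0.4 × 154000 + 0.3 × 7000 + 0.1 × 159000 = 400 + 61600 + 2100 + 15900 = 80000
Overall = 0.25 × 145125 + 0.75 × 80000 = 36281.25 + 60000 = 96281.25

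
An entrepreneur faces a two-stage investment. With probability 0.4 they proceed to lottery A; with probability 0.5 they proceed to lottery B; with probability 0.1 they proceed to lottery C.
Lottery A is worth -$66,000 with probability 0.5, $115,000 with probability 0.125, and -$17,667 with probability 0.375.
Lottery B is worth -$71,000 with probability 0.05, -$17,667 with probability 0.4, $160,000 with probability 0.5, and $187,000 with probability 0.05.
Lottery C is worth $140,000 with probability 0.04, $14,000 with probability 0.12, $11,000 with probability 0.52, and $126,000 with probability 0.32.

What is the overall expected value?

EV(A) = 0.5 × (-66000) + 0.125 × 115000 + 0.375 × (-17667) = -33000 + 14375 − 6625.125 = -25250.125
EV(B) = 0.05 × (-71000) + 0.4 × (-17667) + 0.5 × 160000 + 0.05 × 187000 = -3550 − 7066.8 + 80000 + 9350 = 78733.2
EV(C) = 0.04 × 140000 + 0.12 × 14000 + 0.52 × 11000 + 0.32 × 126000 = 5600 + 1680 + 5720 + 40320 = 53320
Overall = 0.4 × (-25250.125) + 0.5 × 78733.2 + 0.1 × 53320 = -10100.05 + 39366.6 + 5332 = 34598.55

$34,598.55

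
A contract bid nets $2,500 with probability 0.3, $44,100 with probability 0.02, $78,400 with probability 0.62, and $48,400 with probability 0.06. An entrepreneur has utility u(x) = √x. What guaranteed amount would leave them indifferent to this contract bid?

$42,436

E[u] = 0.3·√2500 + 0.02·√44100 + 0.62·√78400 + 0.06·√48400 = 0.3·50 + 0.02·210 + 0.62·280 + 0.06·220 = 206
CE = (206)² = 42436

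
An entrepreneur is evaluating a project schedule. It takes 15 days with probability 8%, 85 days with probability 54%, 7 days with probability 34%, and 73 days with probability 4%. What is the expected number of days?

52.4 days

EV = 0.08 × 15 + 0.54 × 85 + 0.34 × 7 + 0.04 × 73 = 1.2 + 45.9 + 2.38 + 2.92 = 52.4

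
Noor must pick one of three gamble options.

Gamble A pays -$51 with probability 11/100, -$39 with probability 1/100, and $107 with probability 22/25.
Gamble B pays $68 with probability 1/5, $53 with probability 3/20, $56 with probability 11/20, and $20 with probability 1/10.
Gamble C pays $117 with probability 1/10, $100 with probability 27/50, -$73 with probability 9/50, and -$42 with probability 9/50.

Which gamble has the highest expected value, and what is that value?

Gamble A ($88.16)

Gamble A = 11/100 × (-51) + 1/100 × (-39) + 22/25 × 107 = -5.61 − 0.39 + 94.16 = 88.16
Gamble B = 1/5 × 68 + 3/20 × 53 + 11/20 × 56 + 1/10 × 20 = 13.6 + 7.95 + 30.8 + 2 = 54.35
Gamble C = 1/10 × 117 + 27/50 × 100 + 9/50 × (-73) + 9/50 × (-42) = 11.7 + 54 − 13.14 − 7.56 = 45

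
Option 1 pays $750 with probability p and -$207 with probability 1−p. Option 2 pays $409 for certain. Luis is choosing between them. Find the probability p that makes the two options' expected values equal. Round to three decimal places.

p = 0.644

p·750 + (1−p)·(-207) = 409
957p − 207 = 409
p = (409 + 207) / 957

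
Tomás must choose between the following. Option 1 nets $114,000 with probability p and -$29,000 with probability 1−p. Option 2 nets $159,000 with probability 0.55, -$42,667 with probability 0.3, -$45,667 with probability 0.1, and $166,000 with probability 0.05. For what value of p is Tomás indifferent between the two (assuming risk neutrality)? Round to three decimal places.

p = 0.751

EV(Option 2) = 0.55 × 159000 + 0.3 × (-42667) + 0.1 × (-45667) + 0.05 × 166000 = 87450 − 12800.1 − 4566.7 + 8300 = 78383.2
p·114000 + (1−p)·(-29000) = 78383.2
143000p − 29000 = 78383.2
p = (78383.2 + 29000) / 143000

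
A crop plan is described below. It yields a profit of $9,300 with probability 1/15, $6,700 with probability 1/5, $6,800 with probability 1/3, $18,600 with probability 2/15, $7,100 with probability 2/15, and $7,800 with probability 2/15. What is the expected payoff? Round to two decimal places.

$8,693.33

EV = 1/15 × 9300 + 1/5 × 6700 + 1/3 × 6800 + 2/15 × 18600 + 2/15 × 7100 + 2/15 × 7800 = 620 + 1340 + 2266.6667 + 2480 + 946.6667 + 1040 = 8693.3333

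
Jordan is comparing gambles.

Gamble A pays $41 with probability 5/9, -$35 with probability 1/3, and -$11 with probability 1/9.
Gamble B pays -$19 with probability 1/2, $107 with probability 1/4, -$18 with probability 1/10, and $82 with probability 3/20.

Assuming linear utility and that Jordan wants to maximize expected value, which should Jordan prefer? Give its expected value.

Gamble A = 5/9 × 41 + 1/3 × (-35) + 1/9 × (-11) = 22.7778 − 11.6667 − 1.2222 = 9.8889
Gamble B = 1/2 × (-19) + 1/4 × 107 + 1/10 × (-18) + 3/20 × 82 = -9.5 + 26.75 − 1.8 + 12.3 = 27.75

Gamble B ($27.75)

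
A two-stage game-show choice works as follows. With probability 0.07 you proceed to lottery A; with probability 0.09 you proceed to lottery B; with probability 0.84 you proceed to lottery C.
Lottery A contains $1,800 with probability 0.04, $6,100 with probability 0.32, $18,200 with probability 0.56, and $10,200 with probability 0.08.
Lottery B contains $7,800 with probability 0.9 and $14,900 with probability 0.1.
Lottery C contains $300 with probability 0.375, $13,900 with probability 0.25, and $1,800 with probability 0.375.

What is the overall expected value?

$5,258.64

EV(A) = 0.04 × 1800 + 0.32 × 6100 + 0.56 × 18200 + 0.08 × 10200 = 72 + 1952 + 10192 + 816 = 13032
EV(B) = 0.9 × 7800 + 0.1 × 14900 = 7020 + 1490 = 8510
EV(C) = 0.375 × 300 + 0.25 × 13900 + 0.375 × 1800 = 112.5 + 3475 + 675 = 4262.5
Overall = 0.07 × 13032 + 0.09 × 8510 + 0.84 × 4262.5 = 912.24 + 765.9 + 3580.5 = 5258.64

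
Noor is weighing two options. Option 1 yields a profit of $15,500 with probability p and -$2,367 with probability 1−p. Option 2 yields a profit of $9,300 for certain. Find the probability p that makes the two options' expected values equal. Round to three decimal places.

p = 0.653

p·15500 + (1−p)·(-2367) = 9300
17867p − 2367 = 9300
p = (9300 + 2367) / 17867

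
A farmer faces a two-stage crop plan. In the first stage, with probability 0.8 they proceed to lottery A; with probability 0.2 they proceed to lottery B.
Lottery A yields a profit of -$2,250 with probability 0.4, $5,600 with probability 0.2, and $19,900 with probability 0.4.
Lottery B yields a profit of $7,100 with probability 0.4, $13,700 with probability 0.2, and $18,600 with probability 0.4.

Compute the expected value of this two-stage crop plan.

EV(A) = 0.4 × (-2250) + 0.2 × 5600 + 0.4 × 19900 = -900 + 1120 + 7960 = 8180
EV(B) = 0.4 × 7100 + 0.2 × 13700 + 0.4 × 18600 = 2840 + 2740 + 7440 = 13020
Overall = 0.8 × 8180 + 0.2 × 13020 = 6544 + 2604 = 9148

$9,148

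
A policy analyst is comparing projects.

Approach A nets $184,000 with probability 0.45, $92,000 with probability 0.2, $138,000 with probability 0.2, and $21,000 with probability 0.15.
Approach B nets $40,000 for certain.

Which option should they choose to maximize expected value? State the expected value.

Approach A ($131,950)

Approach A = 0.45 × 184000 + 0.2 × 92000 + 0.2 × 138000 + 0.15 × 21000 = 82800 + 18400 + 27600 + 3150 = 131950
Approach B: 40000 (certain)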